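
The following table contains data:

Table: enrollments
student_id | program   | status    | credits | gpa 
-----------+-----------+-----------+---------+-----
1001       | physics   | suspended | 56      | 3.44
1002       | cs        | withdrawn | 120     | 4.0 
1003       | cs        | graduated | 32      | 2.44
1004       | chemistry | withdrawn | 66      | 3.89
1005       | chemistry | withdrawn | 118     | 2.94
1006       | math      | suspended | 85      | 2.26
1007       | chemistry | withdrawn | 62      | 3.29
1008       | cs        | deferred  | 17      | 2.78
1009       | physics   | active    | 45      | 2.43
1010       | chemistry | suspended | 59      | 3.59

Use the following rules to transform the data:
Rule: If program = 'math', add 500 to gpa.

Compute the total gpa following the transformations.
531.06

Step 1: Count records where program = 'math': 1
Step 2: Total bonus added: 1 × 500 = 500
Step 3: Original sum of gpa: 31.06
Step 4: Final sum = 31.06 + 500 = 531.06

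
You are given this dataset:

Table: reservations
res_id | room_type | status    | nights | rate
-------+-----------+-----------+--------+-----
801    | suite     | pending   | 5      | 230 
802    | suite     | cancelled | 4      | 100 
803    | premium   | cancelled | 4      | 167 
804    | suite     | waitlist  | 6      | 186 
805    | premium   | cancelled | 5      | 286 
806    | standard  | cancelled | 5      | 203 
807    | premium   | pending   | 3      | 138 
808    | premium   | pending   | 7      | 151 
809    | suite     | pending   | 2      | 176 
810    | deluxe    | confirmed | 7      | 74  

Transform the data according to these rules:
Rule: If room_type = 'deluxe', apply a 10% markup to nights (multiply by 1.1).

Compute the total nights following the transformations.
48.7

Step 1: Records with room_type = 'deluxe' have total nights = 7
Step 2: Apply multiplier: 7 × 1.1 = 7.7
Step 3: Other records total: 41
Step 4: Final sum = 7.7 + 41 = 48.7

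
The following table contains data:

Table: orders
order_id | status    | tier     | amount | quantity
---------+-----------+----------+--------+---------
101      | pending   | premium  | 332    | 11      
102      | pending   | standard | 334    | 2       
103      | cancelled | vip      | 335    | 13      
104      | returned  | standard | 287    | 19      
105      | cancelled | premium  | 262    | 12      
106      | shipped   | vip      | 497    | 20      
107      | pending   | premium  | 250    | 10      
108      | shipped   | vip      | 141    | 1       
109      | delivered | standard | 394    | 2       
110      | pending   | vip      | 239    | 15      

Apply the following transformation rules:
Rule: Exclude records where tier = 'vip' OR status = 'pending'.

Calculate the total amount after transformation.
943

Step 1: Find records where tier = 'vip' OR status = 'pending'
Step 2: 7 records match, summing to 2128
Step 3: Original sum: 3071
Step 4: Remaining sum = 3071 - 2128 = 943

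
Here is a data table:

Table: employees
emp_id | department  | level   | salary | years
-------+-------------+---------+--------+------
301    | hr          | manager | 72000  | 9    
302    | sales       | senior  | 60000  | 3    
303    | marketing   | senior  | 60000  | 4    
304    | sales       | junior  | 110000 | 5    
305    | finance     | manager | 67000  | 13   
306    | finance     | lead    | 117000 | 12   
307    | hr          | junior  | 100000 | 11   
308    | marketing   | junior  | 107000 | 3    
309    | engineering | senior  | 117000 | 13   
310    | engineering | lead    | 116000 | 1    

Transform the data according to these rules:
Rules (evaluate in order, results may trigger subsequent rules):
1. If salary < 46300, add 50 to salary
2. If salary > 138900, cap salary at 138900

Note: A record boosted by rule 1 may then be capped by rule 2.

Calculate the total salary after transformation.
926000

Step 1: Apply rule 1 to records with salary < 46300
  - 0 records get bonus of 50
  - Of these, 0 records then exceed 138900 and get capped
Step 2: Apply rule 2 to records with salary > 138900
  - 0 records (original) are capped
Step 3: Calculate final sum = 926000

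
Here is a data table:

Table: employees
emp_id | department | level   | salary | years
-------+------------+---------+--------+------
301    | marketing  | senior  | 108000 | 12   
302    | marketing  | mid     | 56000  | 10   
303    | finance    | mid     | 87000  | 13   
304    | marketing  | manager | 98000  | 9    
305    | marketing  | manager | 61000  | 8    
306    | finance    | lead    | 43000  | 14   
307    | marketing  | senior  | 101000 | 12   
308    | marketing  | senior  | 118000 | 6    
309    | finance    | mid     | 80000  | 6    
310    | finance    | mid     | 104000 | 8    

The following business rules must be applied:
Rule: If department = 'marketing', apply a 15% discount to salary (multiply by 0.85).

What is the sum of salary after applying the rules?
774700.0

Step 1: Records with department = 'marketing' have total salary = 542000
Step 2: Apply multiplier: 542000 × 0.85 = 460700.0
Step 3: Other records total: 314000
Step 4: Final sum = 460700.0 + 314000 = 774700.0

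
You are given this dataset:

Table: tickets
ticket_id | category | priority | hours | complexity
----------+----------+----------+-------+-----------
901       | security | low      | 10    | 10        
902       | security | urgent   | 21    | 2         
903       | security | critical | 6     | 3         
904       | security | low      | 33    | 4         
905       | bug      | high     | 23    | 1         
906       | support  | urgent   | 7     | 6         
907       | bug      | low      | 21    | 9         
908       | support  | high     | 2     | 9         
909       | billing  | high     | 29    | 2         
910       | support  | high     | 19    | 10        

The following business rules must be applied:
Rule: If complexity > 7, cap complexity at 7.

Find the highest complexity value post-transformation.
7

Step 1: Original maximum complexity = 10
Step 2: Apply cap at 7
Step 3: 4 records had complexity > 7 and were capped
Step 4: Maximum after transformation = 7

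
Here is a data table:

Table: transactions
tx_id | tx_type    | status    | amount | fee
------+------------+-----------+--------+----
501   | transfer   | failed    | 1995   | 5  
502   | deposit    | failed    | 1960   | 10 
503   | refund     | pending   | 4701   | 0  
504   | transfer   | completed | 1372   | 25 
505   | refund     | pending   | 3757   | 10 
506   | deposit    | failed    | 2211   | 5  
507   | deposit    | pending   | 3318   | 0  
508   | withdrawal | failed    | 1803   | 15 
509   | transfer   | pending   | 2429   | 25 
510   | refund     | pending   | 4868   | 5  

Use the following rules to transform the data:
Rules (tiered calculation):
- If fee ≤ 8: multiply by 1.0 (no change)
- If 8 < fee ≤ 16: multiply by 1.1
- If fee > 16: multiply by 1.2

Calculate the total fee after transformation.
113.5

Step 1: Tier 1 (fee ≤ 8): 5 records, sum = 15 × 1.0 = 15.0
Step 2: Tier 2 (8 < fee ≤ 16): 3 records, sum = 35 × 1.1 = 38.5
Step 3: Tier 3 (fee > 16): 2 records, sum = 50 × 1.2 = 60.0
Step 4: Final sum = 15.0 + 38.5 + 60.0 = 113.5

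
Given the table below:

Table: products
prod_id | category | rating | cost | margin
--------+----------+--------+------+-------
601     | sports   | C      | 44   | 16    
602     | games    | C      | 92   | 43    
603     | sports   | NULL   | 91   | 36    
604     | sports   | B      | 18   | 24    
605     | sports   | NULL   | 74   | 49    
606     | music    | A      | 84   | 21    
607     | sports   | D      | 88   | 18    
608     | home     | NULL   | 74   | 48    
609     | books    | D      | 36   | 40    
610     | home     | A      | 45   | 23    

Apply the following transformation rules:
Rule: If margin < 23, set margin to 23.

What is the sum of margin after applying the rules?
332

Step 1: 3 records have margin < 23
Step 2: These records originally summed to 55
Step 3: After setting to minimum: 3 × 23 = 69
Step 4: Unaffected records sum: 263
Step 5: Final sum = 69 + 263 = 332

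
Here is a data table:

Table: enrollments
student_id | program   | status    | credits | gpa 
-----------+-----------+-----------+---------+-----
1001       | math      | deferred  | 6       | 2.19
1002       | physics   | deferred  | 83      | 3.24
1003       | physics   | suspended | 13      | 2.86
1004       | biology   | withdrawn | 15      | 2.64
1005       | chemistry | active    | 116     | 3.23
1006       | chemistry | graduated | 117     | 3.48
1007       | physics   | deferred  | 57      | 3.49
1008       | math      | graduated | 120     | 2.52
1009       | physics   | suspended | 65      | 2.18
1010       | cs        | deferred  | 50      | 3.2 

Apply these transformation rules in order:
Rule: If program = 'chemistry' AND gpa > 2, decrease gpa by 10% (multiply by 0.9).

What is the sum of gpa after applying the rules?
28.36

Step 1: Find records where program = 'chemistry' AND gpa > 2
Step 2: 2 records match, summing to 6.71
Step 3: After multiplier: 6.71 × 0.9 = 6.04
Step 4: Unaffected records sum: 22.32
Step 5: Final sum = 6.04 + 22.32 = 28.36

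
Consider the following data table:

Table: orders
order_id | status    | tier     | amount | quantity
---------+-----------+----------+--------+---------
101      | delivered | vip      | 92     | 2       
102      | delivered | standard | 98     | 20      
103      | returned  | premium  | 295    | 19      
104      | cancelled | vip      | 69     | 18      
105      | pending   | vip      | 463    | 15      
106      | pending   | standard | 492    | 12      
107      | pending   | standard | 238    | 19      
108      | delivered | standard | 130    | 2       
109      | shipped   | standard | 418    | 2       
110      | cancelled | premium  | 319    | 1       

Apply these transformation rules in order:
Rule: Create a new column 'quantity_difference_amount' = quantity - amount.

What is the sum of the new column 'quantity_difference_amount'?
-2504

Step 1: For each record, compute quantity - amount
Example calculations:
  2 - 92 = -90
  20 - 98 = -78
  19 - 295 = -276
  ...
Step 2: Sum all derived values
Step 3: Total = -2504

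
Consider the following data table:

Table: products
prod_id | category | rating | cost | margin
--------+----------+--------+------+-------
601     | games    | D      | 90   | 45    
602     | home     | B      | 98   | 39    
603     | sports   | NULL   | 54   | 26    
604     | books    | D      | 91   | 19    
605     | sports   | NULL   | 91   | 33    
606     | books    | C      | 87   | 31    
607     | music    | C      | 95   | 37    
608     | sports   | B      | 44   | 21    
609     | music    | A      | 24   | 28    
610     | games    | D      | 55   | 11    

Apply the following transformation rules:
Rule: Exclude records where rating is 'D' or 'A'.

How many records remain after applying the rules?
6

Step 1: Count records to exclude
  - 3 (D) + 1 (A) = 4 records
Step 2: Total records: 10
Step 3: Remaining = 10 - 4 = 6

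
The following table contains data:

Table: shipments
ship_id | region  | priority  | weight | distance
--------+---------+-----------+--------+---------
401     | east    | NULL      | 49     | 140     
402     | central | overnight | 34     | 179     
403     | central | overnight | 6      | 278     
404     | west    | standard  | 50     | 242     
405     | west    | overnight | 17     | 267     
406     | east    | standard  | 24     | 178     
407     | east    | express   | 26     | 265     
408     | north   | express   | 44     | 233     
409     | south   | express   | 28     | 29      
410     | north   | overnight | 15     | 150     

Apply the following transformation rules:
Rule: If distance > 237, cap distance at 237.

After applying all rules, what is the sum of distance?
1857

Step 1: 4 records have distance > 237
Step 2: These records originally summed to 1052
Step 3: After capping: 4 × 237 = 948
Step 4: Unaffected records sum: 909
Step 5: Final sum = 948 + 909 = 1857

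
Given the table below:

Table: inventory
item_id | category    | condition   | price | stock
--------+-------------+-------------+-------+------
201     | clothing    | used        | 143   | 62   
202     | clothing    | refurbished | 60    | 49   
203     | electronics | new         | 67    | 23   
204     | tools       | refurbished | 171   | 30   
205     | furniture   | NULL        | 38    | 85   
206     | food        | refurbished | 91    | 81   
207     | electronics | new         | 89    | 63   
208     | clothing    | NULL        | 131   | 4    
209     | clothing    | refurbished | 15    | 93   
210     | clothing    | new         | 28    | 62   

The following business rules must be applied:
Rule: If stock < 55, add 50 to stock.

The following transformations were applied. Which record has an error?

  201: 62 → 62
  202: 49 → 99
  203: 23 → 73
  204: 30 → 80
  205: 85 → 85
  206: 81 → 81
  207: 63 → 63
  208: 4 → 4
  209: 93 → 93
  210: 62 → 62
Record 208 has an error. The correct transformed value should be 54, not 4.

Step 1: Check each record against the rule
Step 2: Record 208 has stock = 4
Step 3: Since 4 < 55, the bonus should have been applied
Step 4: Correct value = 54, but claimed value = 4
Conclusion: Record 208 has the error.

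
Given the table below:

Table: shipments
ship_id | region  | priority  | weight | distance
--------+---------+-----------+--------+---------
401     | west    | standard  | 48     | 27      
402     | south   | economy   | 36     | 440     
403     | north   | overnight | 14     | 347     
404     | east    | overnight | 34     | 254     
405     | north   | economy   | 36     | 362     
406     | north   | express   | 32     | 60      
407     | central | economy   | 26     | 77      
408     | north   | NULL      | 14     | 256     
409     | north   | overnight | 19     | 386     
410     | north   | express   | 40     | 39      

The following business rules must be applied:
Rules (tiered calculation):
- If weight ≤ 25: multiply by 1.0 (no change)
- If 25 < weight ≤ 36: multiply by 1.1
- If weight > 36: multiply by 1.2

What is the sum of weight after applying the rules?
333.0

Step 1: Tier 1 (weight ≤ 25): 3 records, sum = 47 × 1.0 = 47.0
Step 2: Tier 2 (25 < weight ≤ 36): 5 records, sum = 164 × 1.1 = 180.4
Step 3: Tier 3 (weight > 36): 2 records, sum = 88 × 1.2 = 105.6
Step 4: Final sum = 47.0 + 180.4 + 105.6 = 333.0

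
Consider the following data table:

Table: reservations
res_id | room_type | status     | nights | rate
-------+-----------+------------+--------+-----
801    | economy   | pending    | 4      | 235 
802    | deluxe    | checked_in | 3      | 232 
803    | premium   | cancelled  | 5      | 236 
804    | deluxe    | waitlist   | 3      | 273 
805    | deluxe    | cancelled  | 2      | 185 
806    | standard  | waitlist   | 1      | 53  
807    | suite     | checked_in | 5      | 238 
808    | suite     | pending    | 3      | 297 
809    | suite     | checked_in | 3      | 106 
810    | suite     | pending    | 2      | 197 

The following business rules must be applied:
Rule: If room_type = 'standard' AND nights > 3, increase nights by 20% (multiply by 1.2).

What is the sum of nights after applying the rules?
31

Step 1: Find records where room_type = 'standard' AND nights > 3
Step 2: 0 records match, summing to 0
Step 3: After multiplier: 0 × 1.2 = 0.0
Step 4: Unaffected records sum: 31
Step 5: Final sum = 0.0 + 31 = 31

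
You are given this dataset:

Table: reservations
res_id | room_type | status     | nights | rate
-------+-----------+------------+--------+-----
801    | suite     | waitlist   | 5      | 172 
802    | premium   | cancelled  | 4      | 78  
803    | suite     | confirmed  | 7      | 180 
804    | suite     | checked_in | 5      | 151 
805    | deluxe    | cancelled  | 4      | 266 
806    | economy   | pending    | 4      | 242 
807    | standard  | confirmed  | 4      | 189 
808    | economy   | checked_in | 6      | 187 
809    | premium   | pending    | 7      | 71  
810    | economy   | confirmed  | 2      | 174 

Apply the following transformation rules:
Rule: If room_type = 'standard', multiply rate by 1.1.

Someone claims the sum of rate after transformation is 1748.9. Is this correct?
No, the correct result is 1728.9.

Step 1: Calculate the correct sum after transformation
Step 2: Apply multiplier 1.1 to records where room_type = 'standard'
Step 3: Correct result = 1728.9
Step 4: Claimed result = 1748.9
Step 5: 1728.9 ≠ 1748.9
Conclusion: The claimed result is incorrect. The correct answer is 1728.9.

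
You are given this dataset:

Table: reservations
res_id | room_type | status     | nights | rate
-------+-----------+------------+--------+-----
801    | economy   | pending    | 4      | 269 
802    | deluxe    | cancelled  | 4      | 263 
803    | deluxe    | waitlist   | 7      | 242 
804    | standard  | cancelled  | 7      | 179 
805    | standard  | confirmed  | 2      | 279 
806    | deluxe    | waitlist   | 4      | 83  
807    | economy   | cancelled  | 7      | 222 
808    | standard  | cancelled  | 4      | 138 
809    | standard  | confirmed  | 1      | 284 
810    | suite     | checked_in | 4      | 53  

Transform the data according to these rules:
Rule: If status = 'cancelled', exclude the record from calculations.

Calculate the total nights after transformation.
22

Step 1: Identify records where status = 'cancelled'
Step 2: The excluded records sum to 22
Step 3: Original total nights = 44
Step 4: Remaining total = 44 - 22 = 22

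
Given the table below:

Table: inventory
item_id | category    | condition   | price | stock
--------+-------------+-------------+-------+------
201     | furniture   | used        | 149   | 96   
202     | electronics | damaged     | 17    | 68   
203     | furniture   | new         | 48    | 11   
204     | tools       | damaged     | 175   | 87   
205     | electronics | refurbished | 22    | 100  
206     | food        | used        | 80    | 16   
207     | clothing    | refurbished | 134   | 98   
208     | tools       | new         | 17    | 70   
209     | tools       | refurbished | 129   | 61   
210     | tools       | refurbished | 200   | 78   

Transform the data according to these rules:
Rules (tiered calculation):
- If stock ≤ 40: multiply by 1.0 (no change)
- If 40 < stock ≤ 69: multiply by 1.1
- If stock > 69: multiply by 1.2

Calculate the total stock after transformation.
803.7

Step 1: Tier 1 (stock ≤ 40): 2 records, sum = 27 × 1.0 = 27.0
Step 2: Tier 2 (40 < stock ≤ 69): 2 records, sum = 129 × 1.1 = 141.9
Step 3: Tier 3 (stock > 69): 6 records, sum = 529 × 1.2 = 634.8
Step 4: Final sum = 27.0 + 141.9 + 634.8 = 803.7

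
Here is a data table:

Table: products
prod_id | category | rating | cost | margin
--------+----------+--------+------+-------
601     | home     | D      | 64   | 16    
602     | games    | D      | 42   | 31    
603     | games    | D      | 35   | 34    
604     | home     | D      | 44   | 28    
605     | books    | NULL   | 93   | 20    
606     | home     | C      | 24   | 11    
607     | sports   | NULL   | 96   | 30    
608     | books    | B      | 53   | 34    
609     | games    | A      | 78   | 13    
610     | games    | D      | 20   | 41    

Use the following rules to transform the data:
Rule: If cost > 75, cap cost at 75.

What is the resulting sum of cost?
507

Step 1: 3 records have cost > 75
Step 2: These records originally summed to 267
Step 3: After capping: 3 × 75 = 225
Step 4: Unaffected records sum: 282
Step 5: Final sum = 225 + 282 = 507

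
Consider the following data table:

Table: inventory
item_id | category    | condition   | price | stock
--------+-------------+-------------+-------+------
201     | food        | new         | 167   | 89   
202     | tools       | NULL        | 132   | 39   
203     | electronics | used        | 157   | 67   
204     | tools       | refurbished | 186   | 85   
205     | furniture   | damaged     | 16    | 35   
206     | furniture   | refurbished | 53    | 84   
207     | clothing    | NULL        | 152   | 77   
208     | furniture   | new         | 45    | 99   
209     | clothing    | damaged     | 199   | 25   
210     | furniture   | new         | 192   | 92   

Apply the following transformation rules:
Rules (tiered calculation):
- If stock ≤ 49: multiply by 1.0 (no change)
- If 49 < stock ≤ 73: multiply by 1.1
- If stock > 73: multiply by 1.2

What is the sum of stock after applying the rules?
803.9

Step 1: Tier 1 (stock ≤ 49): 3 records, sum = 99 × 1.0 = 99.0
Step 2: Tier 2 (49 < stock ≤ 73): 1 records, sum = 67 × 1.1 = 73.7
Step 3: Tier 3 (stock > 73): 6 records, sum = 526 × 1.2 = 631.2
Step 4: Final sum = 99.0 + 73.7 + 631.2 = 803.9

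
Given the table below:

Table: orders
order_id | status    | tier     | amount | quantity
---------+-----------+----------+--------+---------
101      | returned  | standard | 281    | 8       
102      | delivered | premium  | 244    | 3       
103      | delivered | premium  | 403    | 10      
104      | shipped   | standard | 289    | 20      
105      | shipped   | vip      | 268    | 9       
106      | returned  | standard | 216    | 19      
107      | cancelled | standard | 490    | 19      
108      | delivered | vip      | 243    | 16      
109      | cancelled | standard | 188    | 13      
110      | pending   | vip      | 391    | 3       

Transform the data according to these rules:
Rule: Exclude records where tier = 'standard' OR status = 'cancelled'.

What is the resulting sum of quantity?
41

Step 1: Find records where tier = 'standard' OR status = 'cancelled'
Step 2: 5 records match, summing to 79
Step 3: Original sum: 120
Step 4: Remaining sum = 120 - 79 = 41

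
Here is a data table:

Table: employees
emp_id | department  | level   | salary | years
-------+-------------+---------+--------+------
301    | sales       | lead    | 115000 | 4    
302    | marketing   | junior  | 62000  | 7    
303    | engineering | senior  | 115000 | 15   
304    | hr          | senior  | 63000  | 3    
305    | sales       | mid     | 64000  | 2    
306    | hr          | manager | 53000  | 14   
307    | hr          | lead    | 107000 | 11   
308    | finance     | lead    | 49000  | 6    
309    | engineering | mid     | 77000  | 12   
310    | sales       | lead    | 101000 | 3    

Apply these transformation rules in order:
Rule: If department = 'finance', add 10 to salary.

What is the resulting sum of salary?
806010

Step 1: Count records where department = 'finance': 1
Step 2: Total bonus added: 1 × 10 = 10
Step 3: Original sum of salary: 806000
Step 4: Final sum = 806000 + 10 = 806010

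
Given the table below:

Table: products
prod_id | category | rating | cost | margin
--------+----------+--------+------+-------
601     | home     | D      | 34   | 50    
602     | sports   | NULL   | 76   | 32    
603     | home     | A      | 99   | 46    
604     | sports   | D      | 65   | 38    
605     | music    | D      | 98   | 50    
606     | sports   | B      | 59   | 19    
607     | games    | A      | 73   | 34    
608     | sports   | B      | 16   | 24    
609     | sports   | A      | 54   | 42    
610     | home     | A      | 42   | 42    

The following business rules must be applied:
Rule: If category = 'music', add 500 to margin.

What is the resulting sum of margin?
877

Step 1: Count records where category = 'music': 1
Step 2: Total bonus added: 1 × 500 = 500
Step 3: Original sum of margin: 377
Step 4: Final sum = 377 + 500 = 877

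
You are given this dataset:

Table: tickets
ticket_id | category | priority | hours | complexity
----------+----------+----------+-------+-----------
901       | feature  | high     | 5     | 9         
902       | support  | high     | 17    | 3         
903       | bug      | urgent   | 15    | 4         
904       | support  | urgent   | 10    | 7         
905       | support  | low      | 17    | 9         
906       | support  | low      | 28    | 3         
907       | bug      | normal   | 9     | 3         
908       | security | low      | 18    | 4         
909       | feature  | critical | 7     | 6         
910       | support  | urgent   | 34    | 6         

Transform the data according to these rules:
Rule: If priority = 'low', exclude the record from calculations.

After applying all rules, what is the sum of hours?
97

Step 1: Identify records where priority = 'low'
Step 2: The excluded records sum to 63
Step 3: Original total hours = 160
Step 4: Remaining total = 160 - 63 = 97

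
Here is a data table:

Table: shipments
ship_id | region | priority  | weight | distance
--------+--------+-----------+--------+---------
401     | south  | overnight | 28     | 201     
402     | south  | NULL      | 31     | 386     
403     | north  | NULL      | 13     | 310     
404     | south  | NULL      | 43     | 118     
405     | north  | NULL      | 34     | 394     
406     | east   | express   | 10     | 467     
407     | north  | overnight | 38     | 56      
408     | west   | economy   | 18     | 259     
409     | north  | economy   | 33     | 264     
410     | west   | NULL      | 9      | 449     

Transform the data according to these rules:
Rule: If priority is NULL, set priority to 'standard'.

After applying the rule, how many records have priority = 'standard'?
5

Step 1: Count records where priority IS NULL
Step 2: Found 5 records with NULL priority
Step 3: These records will have priority set to 'standard'
Step 4: Records already having priority = 'standard': 0
Step 5: Answer: 5 + 0 = 5 records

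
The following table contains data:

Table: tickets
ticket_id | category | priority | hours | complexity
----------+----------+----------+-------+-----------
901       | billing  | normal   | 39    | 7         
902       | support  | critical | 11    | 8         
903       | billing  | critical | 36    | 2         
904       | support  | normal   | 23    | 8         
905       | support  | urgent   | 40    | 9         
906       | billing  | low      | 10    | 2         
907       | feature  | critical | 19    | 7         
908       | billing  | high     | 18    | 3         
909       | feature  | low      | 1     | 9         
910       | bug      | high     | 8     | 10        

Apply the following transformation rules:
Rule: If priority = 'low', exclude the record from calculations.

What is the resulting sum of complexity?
54

Step 1: Identify records where priority = 'low'
Step 2: The excluded records sum to 11
Step 3: Original total complexity = 65
Step 4: Remaining total = 65 - 11 = 54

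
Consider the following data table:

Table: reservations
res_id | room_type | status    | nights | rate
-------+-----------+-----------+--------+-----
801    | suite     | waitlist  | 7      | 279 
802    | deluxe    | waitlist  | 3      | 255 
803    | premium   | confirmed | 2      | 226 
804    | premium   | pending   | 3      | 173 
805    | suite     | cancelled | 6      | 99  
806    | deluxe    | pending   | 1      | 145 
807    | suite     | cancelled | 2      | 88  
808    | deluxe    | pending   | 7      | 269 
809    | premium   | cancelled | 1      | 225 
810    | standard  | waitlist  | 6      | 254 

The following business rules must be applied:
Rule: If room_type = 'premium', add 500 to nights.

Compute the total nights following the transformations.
1538

Step 1: Count records where room_type = 'premium': 3
Step 2: Total bonus added: 3 × 500 = 1500
Step 3: Original sum of nights: 38
Step 4: Final sum = 38 + 1500 = 1538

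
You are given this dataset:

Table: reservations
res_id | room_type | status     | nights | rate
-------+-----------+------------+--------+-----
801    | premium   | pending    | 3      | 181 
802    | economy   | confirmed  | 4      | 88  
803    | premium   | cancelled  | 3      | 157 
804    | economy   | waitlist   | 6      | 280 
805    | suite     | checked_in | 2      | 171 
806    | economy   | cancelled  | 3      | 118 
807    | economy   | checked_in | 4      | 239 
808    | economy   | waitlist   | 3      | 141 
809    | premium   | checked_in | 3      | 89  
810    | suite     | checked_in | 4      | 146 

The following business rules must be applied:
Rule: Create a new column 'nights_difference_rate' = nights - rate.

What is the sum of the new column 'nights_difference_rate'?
-1575

Step 1: For each record, compute nights - rate
Example calculations:
  3 - 181 = -178
  4 - 88 = -84
  3 - 157 = -154
  ...
Step 2: Sum all derived values
Step 3: Total = -1575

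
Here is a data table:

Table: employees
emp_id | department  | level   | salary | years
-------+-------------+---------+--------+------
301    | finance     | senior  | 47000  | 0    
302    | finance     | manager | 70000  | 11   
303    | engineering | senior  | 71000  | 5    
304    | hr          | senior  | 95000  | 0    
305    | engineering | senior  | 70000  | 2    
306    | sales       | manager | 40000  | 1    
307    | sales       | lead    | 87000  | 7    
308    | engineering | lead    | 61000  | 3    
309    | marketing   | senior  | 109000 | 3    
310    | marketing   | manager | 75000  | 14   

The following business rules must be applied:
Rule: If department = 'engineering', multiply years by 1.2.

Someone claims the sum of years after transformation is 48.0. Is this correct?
Yes, the result is correct.

Step 1: Calculate the correct sum after transformation
Step 2: Apply multiplier 1.2 to records where department = 'engineering'
Step 3: Correct result = 48.0
Step 4: Claimed result = 48.0
Step 5: 48.0 = 48.0 ✓
Conclusion: The claimed result is correct.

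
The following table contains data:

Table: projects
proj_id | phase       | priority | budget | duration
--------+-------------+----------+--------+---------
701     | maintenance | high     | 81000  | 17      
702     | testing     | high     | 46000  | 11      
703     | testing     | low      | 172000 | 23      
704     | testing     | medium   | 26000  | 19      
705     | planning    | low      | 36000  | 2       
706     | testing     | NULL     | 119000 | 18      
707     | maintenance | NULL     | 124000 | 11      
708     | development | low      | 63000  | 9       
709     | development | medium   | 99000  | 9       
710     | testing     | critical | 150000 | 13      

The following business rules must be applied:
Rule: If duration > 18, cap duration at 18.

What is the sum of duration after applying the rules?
126

Step 1: 2 records have duration > 18
Step 2: These records originally summed to 42
Step 3: After capping: 2 × 18 = 36
Step 4: Unaffected records sum: 90
Step 5: Final sum = 36 + 90 = 126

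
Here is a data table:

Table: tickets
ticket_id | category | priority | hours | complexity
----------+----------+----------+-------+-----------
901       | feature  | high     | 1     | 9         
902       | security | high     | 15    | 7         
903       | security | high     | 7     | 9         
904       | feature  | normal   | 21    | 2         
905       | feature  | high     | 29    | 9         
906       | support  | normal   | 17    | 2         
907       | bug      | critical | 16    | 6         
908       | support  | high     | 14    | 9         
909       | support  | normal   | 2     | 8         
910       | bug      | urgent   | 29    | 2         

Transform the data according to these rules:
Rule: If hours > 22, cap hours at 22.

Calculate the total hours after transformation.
137

Step 1: 2 records have hours > 22
Step 2: These records originally summed to 58
Step 3: After capping: 2 × 22 = 44
Step 4: Unaffected records sum: 93
Step 5: Final sum = 44 + 93 = 137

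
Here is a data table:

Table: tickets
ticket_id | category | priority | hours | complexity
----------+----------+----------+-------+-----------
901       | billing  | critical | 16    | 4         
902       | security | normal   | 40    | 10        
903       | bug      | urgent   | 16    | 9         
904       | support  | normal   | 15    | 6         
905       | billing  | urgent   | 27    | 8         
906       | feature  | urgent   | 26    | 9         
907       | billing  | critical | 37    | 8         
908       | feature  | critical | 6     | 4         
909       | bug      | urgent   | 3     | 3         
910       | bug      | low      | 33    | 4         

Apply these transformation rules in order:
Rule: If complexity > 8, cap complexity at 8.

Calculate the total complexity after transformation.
61

Step 1: 3 records have complexity > 8
Step 2: These records originally summed to 28
Step 3: After capping: 3 × 8 = 24
Step 4: Unaffected records sum: 37
Step 5: Final sum = 24 + 37 = 61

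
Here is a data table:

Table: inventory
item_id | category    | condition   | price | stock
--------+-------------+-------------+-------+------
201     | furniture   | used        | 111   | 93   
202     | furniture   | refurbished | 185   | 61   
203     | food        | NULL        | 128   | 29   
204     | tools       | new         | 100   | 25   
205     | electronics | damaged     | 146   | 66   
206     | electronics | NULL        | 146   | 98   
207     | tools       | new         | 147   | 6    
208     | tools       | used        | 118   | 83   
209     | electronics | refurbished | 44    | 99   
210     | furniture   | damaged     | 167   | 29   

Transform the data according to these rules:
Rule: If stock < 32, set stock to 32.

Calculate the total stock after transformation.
628

Step 1: 4 records have stock < 32
Step 2: These records originally summed to 89
Step 3: After setting to minimum: 4 × 32 = 128
Step 4: Unaffected records sum: 500
Step 5: Final sum = 128 + 500 = 628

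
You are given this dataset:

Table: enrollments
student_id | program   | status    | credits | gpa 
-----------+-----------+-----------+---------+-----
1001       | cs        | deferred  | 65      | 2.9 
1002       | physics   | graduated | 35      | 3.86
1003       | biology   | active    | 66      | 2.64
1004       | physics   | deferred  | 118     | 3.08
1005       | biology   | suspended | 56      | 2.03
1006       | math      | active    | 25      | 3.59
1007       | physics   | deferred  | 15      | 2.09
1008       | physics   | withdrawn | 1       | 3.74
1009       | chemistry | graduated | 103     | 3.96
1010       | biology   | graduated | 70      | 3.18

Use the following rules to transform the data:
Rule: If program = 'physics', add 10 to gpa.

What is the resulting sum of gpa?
71.07

Step 1: Count records where program = 'physics': 4
Step 2: Total bonus added: 4 × 10 = 40
Step 3: Original sum of gpa: 31.07
Step 4: Final sum = 31.07 + 40 = 71.07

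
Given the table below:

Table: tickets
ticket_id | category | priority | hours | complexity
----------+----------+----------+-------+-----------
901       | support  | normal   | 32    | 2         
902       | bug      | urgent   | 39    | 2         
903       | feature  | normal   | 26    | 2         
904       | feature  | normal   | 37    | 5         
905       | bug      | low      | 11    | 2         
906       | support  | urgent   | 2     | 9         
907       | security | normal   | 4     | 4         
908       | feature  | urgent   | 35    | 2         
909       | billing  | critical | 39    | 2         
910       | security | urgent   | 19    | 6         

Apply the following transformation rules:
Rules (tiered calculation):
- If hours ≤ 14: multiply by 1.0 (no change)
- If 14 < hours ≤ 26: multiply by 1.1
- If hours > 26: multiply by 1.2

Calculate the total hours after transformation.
284.9

Step 1: Tier 1 (hours ≤ 14): 3 records, sum = 17 × 1.0 = 17.0
Step 2: Tier 2 (14 < hours ≤ 26): 2 records, sum = 45 × 1.1 = 49.5
Step 3: Tier 3 (hours > 26): 5 records, sum = 182 × 1.2 = 218.4
Step 4: Final sum = 17.0 + 49.5 + 218.4 = 284.9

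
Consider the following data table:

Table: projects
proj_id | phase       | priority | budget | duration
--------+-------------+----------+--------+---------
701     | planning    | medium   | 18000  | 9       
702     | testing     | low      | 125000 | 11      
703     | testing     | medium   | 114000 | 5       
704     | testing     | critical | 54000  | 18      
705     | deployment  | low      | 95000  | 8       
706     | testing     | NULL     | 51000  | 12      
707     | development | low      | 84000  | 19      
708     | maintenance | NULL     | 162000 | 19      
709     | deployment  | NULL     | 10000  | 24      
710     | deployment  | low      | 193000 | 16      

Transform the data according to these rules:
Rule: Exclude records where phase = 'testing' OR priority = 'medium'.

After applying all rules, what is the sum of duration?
86

Step 1: Find records where phase = 'testing' OR priority = 'medium'
Step 2: 5 records match, summing to 55
Step 3: Original sum: 141
Step 4: Remaining sum = 141 - 55 = 86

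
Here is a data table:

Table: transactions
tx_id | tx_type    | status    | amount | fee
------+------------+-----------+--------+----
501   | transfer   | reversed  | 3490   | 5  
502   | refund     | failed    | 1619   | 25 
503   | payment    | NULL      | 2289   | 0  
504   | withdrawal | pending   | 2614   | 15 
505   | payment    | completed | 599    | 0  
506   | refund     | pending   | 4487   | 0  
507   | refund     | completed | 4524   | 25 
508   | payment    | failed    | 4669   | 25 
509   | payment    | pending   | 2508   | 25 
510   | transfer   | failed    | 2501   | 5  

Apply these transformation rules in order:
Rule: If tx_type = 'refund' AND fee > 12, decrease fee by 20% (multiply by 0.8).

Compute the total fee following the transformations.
115.0

Step 1: Find records where tx_type = 'refund' AND fee > 12
Step 2: 2 records match, summing to 50
Step 3: After multiplier: 50 × 0.8 = 40.0
Step 4: Unaffected records sum: 75
Step 5: Final sum = 40.0 + 75 = 115.0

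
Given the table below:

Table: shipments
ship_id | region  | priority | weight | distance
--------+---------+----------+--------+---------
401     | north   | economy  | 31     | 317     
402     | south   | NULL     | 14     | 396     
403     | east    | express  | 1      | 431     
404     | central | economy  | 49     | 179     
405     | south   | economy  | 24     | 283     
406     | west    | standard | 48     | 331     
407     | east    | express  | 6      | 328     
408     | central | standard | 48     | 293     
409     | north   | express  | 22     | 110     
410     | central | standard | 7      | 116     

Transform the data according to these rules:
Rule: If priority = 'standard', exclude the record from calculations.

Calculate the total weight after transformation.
147

Step 1: Identify records where priority = 'standard'
Step 2: The excluded records sum to 103
Step 3: Original total weight = 250
Step 4: Remaining total = 250 - 103 = 147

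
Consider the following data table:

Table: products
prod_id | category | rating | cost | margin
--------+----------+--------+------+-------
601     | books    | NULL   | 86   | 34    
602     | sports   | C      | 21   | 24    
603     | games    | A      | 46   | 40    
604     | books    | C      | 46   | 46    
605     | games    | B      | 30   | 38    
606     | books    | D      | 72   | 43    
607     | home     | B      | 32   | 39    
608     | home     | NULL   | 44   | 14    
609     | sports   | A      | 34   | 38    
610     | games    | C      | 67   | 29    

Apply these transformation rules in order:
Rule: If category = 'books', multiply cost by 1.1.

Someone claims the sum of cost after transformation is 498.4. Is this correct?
Yes, the result is correct.

Step 1: Calculate the correct sum after transformation
Step 2: Apply multiplier 1.1 to records where category = 'books'
Step 3: Correct result = 498.4
Step 4: Claimed result = 498.4
Step 5: 498.4 = 498.4 ✓
Conclusion: The claimed result is correct.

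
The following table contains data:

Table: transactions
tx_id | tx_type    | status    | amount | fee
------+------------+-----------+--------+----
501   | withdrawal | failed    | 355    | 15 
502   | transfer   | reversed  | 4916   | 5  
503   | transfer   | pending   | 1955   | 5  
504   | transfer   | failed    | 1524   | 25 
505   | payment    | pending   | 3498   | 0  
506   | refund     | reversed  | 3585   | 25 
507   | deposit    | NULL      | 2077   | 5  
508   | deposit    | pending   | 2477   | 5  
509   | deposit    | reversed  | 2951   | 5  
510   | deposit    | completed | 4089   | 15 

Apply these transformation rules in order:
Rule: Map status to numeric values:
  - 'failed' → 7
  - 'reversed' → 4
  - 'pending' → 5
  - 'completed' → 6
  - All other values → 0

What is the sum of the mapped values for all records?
47

Step 1: Apply mapping to each record
Step 2: Count by status:
  'failed': 2 records × 7 = 14
  'reversed': 3 records × 4 = 12
  'pending': 3 records × 5 = 15
  'completed': 1 records × 6 = 6
Step 3: Sum all mapped values = 47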